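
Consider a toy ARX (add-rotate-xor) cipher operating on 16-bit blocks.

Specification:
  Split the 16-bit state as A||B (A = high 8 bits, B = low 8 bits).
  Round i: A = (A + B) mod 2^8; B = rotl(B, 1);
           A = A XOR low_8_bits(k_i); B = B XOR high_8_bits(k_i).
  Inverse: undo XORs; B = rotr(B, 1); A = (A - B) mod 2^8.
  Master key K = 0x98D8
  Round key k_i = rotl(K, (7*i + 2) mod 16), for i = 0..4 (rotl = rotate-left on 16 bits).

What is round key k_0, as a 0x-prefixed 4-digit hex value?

K = 0x98D8
k_0 = rotl(K, (7*0+2) mod 16) = rotl(K, 2) = 0x6362

0x6362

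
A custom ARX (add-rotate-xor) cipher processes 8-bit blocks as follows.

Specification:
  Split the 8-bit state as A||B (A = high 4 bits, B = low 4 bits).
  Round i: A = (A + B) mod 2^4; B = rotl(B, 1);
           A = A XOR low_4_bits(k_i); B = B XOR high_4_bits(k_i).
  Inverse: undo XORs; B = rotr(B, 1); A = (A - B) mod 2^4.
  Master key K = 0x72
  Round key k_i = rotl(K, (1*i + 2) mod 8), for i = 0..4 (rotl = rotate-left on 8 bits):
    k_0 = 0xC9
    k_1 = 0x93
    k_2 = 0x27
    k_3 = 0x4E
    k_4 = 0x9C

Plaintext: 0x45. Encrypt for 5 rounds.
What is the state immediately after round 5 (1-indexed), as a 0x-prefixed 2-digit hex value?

0xC3

s_0 = plaintext = 0x45
s_1 = Round(s_0, k_0) = 0x06
s_2 = Round(s_1, k_1) = 0x55
s_3 = Round(s_2, k_2) = 0xD8
s_4 = Round(s_3, k_3) = 0xB5
s_5 = Round(s_4, k_4) = 0xC3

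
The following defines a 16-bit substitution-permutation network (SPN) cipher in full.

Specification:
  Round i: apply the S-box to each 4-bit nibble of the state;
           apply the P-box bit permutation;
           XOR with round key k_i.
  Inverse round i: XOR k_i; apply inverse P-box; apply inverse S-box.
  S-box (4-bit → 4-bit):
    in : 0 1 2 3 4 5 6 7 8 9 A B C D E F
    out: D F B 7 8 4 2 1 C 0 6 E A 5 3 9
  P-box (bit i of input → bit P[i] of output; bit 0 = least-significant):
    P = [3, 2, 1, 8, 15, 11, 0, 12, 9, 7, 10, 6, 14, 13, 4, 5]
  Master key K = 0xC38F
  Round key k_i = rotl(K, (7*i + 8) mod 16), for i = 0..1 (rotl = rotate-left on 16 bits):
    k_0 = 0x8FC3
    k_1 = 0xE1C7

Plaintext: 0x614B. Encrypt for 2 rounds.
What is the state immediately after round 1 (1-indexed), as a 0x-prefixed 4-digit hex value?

s_0 = plaintext = 0x614B
s_1 = Round(s_0, k_0) = 0xB805
s_2 = Round(s_1, k_1) = 0x55B4

0xB805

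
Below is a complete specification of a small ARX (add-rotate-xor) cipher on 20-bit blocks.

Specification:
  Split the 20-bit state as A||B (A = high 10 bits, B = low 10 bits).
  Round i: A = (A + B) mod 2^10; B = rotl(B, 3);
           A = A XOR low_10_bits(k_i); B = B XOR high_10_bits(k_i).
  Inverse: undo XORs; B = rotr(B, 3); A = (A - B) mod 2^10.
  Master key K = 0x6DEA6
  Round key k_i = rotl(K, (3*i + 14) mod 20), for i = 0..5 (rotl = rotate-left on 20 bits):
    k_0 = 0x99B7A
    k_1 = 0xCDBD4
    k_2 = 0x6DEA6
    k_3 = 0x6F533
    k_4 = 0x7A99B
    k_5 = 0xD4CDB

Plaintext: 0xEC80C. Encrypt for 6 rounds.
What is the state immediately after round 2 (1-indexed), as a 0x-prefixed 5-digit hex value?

s_0 = plaintext = 0xEC80C
s_1 = Round(s_0, k_0) = 0x31206
s_2 = Round(s_1, k_1) = 0x47B02
s_3 = Round(s_2, k_2) = 0xA19A1
s_4 = Round(s_3, k_3) = 0x450B6
s_5 = Round(s_4, k_4) = 0x1445B
s_6 = Round(s_5, k_5) = 0x1DD8B

0x47B02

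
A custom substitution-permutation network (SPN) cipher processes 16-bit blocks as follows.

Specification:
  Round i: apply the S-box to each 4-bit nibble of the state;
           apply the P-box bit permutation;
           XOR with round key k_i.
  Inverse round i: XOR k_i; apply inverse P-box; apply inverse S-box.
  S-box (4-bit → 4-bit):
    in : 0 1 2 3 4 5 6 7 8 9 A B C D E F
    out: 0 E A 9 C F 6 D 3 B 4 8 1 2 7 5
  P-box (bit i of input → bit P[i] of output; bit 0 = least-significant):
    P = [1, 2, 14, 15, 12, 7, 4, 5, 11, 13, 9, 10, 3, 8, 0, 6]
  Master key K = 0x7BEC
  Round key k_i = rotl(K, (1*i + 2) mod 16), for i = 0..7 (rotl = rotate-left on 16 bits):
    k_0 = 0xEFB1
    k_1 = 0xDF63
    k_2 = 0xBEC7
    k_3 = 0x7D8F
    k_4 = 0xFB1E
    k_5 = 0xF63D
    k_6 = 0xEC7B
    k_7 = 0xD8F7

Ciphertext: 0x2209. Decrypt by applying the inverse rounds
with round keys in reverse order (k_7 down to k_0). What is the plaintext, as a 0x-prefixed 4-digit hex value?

s_0 = ciphertext = 0x2209
s_1 = InvRound(s_0, k_7) = 0x3E55
s_2 = InvRound(s_1, k_6) = 0xCA35
s_3 = InvRound(s_2, k_5) = 0xC9C0
s_4 = InvRound(s_3, k_4) = 0x36E8
s_5 = InvRound(s_4, k_3) = 0x1FBE
s_6 = InvRound(s_5, k_2) = 0x5D4B
s_7 = InvRound(s_6, k_1) = 0xCABB
s_8 = InvRound(s_7, k_0) = 0x820C

0x820C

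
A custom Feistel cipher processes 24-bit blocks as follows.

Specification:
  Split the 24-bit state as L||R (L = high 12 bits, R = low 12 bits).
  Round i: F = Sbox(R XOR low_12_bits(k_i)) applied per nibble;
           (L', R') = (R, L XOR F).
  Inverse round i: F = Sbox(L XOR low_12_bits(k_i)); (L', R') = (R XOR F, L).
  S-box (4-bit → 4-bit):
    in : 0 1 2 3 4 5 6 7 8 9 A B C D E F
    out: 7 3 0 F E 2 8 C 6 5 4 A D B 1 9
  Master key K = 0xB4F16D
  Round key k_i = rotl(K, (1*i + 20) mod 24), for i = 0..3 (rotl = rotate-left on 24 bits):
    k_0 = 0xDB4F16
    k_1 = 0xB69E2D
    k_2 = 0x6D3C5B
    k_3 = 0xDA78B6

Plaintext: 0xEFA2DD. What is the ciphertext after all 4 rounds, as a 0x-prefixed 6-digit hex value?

s_0 = plaintext = 0xEFA2DD
s_1 = Round(s_0, k_0) = 0x2DD520
s_2 = Round(s_1, k_1) = 0x5208A6
s_3 = Round(s_2, k_2) = 0x8A6BBB
s_4 = Round(s_3, k_3) = 0xBBB7DD

0xBBB7DD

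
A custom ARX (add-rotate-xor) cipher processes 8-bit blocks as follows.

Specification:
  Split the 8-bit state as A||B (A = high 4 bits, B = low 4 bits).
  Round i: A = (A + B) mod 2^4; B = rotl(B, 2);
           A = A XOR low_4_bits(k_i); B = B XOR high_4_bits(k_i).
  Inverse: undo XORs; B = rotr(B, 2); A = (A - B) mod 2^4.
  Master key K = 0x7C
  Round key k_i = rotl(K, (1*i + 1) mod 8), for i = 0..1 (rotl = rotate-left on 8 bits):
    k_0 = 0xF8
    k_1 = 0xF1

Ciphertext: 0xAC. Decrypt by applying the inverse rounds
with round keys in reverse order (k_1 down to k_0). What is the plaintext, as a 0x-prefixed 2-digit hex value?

0xBC

s_0 = ciphertext = 0xAC
s_1 = InvRound(s_0, k_1) = 0xFC
s_2 = InvRound(s_1, k_0) = 0xBC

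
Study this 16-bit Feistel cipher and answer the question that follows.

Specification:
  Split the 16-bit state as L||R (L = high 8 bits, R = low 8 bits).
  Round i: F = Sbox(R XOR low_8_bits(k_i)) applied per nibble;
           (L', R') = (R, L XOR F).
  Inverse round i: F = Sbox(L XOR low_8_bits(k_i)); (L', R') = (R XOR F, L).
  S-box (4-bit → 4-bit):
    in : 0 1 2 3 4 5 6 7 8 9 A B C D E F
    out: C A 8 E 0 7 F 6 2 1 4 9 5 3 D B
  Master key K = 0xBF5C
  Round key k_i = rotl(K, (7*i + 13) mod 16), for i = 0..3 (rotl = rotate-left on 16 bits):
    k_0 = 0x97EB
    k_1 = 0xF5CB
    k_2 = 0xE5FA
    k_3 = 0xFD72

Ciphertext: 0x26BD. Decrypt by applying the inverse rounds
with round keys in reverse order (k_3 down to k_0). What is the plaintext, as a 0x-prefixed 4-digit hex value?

0x1B04

s_0 = ciphertext = 0x26BD
s_1 = InvRound(s_0, k_3) = 0xCD26
s_2 = InvRound(s_1, k_2) = 0xC0CD
s_3 = InvRound(s_2, k_1) = 0x04C0
s_4 = InvRound(s_3, k_0) = 0x1B04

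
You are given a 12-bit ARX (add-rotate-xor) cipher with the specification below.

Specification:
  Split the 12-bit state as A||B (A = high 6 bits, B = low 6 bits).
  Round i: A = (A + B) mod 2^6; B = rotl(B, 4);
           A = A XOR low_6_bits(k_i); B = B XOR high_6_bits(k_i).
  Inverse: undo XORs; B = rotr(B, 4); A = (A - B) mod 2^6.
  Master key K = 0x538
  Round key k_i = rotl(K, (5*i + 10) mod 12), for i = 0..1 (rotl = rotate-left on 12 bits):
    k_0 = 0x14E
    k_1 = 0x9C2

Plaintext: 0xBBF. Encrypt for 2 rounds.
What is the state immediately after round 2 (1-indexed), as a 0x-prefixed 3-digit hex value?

s_0 = plaintext = 0xBBF
s_1 = Round(s_0, k_0) = 0x8FA
s_2 = Round(s_1, k_1) = 0x7C9

0x7C9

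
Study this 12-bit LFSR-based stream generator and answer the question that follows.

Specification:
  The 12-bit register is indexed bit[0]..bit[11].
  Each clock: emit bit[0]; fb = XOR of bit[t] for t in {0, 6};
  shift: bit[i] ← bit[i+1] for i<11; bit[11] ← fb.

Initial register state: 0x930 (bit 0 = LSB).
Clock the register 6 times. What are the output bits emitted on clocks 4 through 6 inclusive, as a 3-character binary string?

011

reg_0 = 0x930
clock 1: out=0, reg = 0x498
clock 2: out=0, reg = 0x24C
clock 3: out=0, reg = 0x926
clock 4: out=0, reg = 0x493
clock 5: out=1, reg = 0xA49
clock 6: out=1, reg = 0x524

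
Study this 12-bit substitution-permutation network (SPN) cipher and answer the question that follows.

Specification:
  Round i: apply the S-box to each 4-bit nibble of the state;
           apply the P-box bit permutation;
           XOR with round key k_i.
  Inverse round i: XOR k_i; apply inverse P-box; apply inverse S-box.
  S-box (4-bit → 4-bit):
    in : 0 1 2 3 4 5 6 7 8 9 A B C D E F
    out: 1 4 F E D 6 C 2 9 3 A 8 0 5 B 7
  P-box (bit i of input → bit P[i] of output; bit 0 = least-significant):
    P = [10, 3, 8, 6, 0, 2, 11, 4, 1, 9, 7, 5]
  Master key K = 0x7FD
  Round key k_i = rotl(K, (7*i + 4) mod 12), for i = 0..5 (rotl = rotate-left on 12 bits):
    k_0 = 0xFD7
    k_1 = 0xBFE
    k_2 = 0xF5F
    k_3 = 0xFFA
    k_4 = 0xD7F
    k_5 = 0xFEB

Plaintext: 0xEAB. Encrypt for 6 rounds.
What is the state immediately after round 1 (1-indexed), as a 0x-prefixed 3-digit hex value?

0xDA1

s_0 = plaintext = 0xEAB
s_1 = Round(s_0, k_0) = 0xDA1
s_2 = Round(s_1, k_1) = 0xA68
s_3 = Round(s_2, k_2) = 0x12F
s_4 = Round(s_3, k_3) = 0x267
s_5 = Round(s_4, k_4) = 0x7C5
s_6 = Round(s_5, k_5) = 0xCE3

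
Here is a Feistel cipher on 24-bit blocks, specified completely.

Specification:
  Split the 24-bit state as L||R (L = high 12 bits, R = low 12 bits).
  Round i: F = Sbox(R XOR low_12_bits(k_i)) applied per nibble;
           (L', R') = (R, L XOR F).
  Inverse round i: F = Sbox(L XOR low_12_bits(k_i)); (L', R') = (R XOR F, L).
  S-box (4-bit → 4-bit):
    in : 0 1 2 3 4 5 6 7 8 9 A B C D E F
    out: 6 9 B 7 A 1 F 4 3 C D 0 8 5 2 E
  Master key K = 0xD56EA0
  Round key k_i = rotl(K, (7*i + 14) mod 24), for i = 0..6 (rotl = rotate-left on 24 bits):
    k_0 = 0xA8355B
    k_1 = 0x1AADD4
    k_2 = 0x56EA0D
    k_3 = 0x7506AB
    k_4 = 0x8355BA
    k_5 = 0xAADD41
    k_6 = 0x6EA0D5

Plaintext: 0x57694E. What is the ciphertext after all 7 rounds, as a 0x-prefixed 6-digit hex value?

0x33CF59

s_0 = plaintext = 0x57694E
s_1 = Round(s_0, k_0) = 0x94EDE7
s_2 = Round(s_1, k_1) = 0xDE7F39
s_3 = Round(s_2, k_2) = 0xF39C9D
s_4 = Round(s_3, k_3) = 0xC9D246
s_5 = Round(s_4, k_4) = 0x246875
s_6 = Round(s_5, k_5) = 0x87533C
s_7 = Round(s_6, k_6) = 0x33CF59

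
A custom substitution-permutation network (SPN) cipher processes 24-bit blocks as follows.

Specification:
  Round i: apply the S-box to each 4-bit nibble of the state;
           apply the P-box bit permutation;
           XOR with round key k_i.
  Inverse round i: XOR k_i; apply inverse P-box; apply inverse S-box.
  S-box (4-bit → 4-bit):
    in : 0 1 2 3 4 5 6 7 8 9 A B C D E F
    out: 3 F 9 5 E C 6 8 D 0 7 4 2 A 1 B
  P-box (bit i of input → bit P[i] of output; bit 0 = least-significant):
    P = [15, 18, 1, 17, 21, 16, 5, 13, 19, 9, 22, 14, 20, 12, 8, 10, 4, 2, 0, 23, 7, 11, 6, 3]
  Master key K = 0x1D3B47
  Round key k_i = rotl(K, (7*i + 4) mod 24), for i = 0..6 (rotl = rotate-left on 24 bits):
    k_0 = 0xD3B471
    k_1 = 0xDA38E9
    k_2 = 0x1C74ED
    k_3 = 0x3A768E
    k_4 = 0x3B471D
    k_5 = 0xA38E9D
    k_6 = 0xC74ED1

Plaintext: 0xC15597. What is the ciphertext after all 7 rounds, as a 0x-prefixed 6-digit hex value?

0x950E25

s_0 = plaintext = 0xC15597
s_1 = Round(s_0, k_0) = 0x11F964
s_2 = Round(s_1, k_1) = 0x4D2416
s_3 = Round(s_2, k_2) = 0xE91A83
s_4 = Round(s_3, k_3) = 0x42C12C
s_5 = Round(s_4, k_4) = 0xD73D45
s_6 = Round(s_5, k_5) = 0x30E5B7
s_7 = Round(s_6, k_6) = 0x950E25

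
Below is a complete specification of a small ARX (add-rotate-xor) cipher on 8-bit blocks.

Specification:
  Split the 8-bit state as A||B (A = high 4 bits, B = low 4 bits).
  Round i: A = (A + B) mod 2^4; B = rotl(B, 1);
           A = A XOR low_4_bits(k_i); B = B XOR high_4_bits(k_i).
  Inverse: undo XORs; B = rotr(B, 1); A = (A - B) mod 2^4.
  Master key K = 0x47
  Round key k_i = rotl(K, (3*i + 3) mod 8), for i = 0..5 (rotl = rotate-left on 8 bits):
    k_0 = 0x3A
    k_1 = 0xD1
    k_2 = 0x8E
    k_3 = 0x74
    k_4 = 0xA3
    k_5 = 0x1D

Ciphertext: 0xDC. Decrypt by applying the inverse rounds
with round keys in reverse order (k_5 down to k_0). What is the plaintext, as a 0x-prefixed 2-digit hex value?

s_0 = ciphertext = 0xDC
s_1 = InvRound(s_0, k_5) = 0x2E
s_2 = InvRound(s_1, k_4) = 0xF2
s_3 = InvRound(s_2, k_3) = 0x1A
s_4 = InvRound(s_3, k_2) = 0xE1
s_5 = InvRound(s_4, k_1) = 0x96
s_6 = InvRound(s_5, k_0) = 0x9A

0x9A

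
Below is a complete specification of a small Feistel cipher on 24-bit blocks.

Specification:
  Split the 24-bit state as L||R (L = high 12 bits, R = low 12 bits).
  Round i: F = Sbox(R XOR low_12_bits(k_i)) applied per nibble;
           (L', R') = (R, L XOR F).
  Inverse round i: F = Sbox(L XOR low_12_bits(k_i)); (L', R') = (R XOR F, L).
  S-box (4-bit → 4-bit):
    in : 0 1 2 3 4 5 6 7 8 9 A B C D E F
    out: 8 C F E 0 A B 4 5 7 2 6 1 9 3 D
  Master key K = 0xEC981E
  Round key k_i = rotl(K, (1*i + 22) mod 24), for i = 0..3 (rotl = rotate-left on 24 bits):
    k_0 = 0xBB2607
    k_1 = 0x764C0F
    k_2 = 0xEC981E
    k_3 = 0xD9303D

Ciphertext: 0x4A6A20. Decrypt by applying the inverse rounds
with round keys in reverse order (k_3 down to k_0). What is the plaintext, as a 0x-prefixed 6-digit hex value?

s_0 = ciphertext = 0x4A6A20
s_1 = InvRound(s_0, k_3) = 0xA564A6
s_2 = InvRound(s_1, k_2) = 0xBA3A56
s_3 = InvRound(s_2, k_1) = 0xE77BA3
s_4 = InvRound(s_3, k_0) = 0xEEBE77

0xEEBE77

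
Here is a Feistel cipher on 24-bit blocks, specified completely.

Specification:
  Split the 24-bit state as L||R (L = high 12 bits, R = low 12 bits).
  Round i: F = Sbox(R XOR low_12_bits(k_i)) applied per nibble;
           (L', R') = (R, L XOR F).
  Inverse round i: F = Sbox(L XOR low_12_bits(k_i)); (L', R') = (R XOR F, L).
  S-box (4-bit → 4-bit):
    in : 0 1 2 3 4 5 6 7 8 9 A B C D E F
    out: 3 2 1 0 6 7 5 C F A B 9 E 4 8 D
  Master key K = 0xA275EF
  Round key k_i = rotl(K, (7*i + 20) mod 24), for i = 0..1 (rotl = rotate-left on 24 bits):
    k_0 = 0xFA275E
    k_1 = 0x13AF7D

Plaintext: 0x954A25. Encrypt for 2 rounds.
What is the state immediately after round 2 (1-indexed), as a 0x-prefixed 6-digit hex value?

s_0 = plaintext = 0x954A25
s_1 = Round(s_0, k_0) = 0xA25D9D
s_2 = Round(s_1, k_1) = 0xD9DBA6

0xD9DBA6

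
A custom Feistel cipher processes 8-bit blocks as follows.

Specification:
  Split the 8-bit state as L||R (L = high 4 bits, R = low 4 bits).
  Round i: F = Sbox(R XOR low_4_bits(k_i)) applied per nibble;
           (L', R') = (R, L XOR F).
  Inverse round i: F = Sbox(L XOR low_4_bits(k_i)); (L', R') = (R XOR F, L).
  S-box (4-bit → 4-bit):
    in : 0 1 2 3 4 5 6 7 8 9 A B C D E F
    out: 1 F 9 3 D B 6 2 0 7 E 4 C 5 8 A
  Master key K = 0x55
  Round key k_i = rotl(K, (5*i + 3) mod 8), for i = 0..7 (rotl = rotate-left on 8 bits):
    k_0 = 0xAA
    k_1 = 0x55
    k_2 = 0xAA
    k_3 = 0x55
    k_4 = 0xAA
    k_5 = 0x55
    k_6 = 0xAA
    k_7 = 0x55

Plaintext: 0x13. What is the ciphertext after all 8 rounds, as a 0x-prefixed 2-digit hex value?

0x7E

s_0 = plaintext = 0x13
s_1 = Round(s_0, k_0) = 0x36
s_2 = Round(s_1, k_1) = 0x60
s_3 = Round(s_2, k_2) = 0x08
s_4 = Round(s_3, k_3) = 0x85
s_5 = Round(s_4, k_4) = 0x52
s_6 = Round(s_5, k_5) = 0x27
s_7 = Round(s_6, k_6) = 0x77
s_8 = Round(s_7, k_7) = 0x7E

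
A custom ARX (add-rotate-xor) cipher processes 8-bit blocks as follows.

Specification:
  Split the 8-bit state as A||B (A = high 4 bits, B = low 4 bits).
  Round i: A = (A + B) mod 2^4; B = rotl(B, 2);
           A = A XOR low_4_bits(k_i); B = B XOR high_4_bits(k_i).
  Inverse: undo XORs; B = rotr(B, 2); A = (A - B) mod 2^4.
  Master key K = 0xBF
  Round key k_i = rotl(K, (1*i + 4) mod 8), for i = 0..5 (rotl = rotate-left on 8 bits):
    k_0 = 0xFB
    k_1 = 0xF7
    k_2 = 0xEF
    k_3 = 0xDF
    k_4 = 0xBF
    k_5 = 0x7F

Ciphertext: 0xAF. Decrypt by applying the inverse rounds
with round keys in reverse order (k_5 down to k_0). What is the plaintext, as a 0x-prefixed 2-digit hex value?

0xF0

s_0 = ciphertext = 0xAF
s_1 = InvRound(s_0, k_5) = 0x32
s_2 = InvRound(s_1, k_4) = 0x66
s_3 = InvRound(s_2, k_3) = 0xBE
s_4 = InvRound(s_3, k_2) = 0x40
s_5 = InvRound(s_4, k_1) = 0x4F
s_6 = InvRound(s_5, k_0) = 0xF0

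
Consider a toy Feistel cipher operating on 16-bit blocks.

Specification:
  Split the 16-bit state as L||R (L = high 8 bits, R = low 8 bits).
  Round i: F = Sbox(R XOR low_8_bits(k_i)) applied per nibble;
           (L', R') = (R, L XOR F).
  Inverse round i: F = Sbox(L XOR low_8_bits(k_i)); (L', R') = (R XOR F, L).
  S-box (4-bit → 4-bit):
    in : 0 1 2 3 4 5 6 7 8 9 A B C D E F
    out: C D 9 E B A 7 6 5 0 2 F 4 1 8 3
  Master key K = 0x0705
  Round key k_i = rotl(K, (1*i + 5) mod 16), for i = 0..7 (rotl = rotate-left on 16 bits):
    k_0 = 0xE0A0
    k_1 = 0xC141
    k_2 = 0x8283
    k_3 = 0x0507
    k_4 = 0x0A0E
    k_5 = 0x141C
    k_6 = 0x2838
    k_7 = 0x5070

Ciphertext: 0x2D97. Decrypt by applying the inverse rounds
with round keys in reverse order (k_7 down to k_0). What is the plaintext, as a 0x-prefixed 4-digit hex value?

s_0 = ciphertext = 0x2D97
s_1 = InvRound(s_0, k_7) = 0x362D
s_2 = InvRound(s_1, k_6) = 0xE536
s_3 = InvRound(s_2, k_5) = 0x06E5
s_4 = InvRound(s_3, k_4) = 0x2006
s_5 = InvRound(s_4, k_3) = 0x9020
s_6 = InvRound(s_5, k_2) = 0xFE90
s_7 = InvRound(s_6, k_1) = 0x63FE
s_8 = InvRound(s_7, k_0) = 0xB063

0xB063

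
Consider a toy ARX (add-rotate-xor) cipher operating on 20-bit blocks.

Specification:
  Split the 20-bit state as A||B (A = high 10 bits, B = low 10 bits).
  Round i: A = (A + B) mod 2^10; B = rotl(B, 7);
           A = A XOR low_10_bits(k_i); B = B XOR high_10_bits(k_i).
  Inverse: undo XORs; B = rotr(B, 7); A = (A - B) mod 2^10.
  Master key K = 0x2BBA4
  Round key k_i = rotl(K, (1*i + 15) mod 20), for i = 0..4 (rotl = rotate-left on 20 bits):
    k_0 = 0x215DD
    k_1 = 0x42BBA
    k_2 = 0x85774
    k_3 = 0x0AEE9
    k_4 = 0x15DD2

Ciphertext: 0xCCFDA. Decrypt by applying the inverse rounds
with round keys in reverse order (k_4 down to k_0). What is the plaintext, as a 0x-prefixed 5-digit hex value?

0x5B8A3

s_0 = ciphertext = 0xCCFDA
s_1 = InvRound(s_0, k_4) = 0x9C86F
s_2 = InvRound(s_1, k_3) = 0x9EE20
s_3 = InvRound(s_2, k_2) = 0xD9DA8
s_4 = InvRound(s_3, k_1) = 0xF3111
s_5 = InvRound(s_4, k_0) = 0x5B8A3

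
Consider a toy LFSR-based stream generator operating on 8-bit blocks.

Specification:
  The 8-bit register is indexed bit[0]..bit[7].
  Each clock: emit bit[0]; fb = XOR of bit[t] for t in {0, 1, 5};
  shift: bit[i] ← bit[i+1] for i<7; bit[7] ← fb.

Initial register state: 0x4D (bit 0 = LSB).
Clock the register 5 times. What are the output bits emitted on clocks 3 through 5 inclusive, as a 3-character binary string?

reg_0 = 0x4D
clock 1: out=1, reg = 0xA6
clock 2: out=0, reg = 0x53
clock 3: out=1, reg = 0x29
clock 4: out=1, reg = 0x14
clock 5: out=0, reg = 0x0A

110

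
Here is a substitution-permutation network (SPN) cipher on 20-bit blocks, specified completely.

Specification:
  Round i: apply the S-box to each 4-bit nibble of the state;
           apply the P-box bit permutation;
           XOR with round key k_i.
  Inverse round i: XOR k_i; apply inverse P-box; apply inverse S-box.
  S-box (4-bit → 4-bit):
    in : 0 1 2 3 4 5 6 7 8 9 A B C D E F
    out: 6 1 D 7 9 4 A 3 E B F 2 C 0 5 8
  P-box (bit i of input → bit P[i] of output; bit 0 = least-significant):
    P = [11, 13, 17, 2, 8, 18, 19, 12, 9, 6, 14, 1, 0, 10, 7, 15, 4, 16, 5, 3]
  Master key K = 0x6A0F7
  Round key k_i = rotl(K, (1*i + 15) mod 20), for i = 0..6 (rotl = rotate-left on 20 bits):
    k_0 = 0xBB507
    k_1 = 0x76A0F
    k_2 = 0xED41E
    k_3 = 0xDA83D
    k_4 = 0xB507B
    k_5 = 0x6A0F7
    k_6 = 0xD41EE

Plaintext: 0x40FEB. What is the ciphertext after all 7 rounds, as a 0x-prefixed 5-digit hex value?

s_0 = plaintext = 0x40FEB
s_1 = Round(s_0, k_0) = 0x3909D
s_2 = Round(s_1, k_1) = 0x2BF7E
s_3 = Round(s_2, k_2) = 0x8D924
s_4 = Round(s_3, k_3) = 0x4B353
s_5 = Round(s_4, k_4) = 0x13E23
s_6 = Round(s_5, k_5) = 0xCDF66
s_7 = Round(s_6, k_6) = 0x971C0

0x971C0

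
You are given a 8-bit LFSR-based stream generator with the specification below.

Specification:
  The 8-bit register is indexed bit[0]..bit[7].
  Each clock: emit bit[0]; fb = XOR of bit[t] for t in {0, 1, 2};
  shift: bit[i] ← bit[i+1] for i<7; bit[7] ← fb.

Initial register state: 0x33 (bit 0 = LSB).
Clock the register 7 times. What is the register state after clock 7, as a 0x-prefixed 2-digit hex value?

0x4C

reg_0 = 0x33
clock 1: out=1, reg = 0x19
clock 2: out=1, reg = 0x8C
clock 3: out=0, reg = 0xC6
clock 4: out=0, reg = 0x63
clock 5: out=1, reg = 0x31
clock 6: out=1, reg = 0x98
clock 7: out=0, reg = 0x4C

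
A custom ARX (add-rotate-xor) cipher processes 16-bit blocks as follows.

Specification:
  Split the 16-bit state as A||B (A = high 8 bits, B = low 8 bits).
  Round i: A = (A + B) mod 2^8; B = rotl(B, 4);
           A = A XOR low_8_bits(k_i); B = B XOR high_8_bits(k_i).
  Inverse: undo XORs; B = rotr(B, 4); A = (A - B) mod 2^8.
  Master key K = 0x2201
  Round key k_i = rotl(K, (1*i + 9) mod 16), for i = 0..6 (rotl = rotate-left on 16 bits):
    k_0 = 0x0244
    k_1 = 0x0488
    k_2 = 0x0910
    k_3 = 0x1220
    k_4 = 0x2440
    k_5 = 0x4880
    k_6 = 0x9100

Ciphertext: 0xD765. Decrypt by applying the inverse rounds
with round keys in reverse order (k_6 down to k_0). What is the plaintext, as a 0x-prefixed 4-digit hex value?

s_0 = ciphertext = 0xD765
s_1 = InvRound(s_0, k_6) = 0x884F
s_2 = InvRound(s_1, k_5) = 0x9870
s_3 = InvRound(s_2, k_4) = 0x9345
s_4 = InvRound(s_3, k_3) = 0x3E75
s_5 = InvRound(s_4, k_2) = 0x67C7
s_6 = InvRound(s_5, k_1) = 0xB33C
s_7 = InvRound(s_6, k_0) = 0x14E3

0x14E3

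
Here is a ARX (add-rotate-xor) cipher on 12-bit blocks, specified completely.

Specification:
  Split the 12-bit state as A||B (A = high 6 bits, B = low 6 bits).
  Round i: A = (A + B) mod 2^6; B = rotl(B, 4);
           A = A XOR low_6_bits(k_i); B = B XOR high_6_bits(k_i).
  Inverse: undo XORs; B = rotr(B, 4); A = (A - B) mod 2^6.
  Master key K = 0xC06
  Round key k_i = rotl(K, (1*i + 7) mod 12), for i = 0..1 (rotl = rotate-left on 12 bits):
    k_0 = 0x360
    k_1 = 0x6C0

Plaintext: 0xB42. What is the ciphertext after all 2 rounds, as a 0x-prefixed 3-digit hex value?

0xF00

s_0 = plaintext = 0xB42
s_1 = Round(s_0, k_0) = 0x3ED
s_2 = Round(s_1, k_1) = 0xF00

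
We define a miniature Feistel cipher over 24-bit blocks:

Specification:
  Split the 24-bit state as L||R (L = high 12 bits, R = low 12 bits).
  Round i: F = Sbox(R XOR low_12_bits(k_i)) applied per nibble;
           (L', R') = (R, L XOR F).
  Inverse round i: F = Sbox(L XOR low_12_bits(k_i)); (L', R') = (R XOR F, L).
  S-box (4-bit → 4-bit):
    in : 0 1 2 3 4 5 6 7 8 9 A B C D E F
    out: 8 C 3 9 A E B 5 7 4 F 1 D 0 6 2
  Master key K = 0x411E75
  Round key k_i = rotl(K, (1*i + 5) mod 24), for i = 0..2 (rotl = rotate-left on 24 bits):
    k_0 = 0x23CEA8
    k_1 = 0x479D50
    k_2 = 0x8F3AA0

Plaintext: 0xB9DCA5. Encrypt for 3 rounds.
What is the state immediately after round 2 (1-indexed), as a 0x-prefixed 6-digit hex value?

s_0 = plaintext = 0xB9DCA5
s_1 = Round(s_0, k_0) = 0xCA581D
s_2 = Round(s_1, k_1) = 0x81D205
s_3 = Round(s_2, k_2) = 0x205FE3

0x81D205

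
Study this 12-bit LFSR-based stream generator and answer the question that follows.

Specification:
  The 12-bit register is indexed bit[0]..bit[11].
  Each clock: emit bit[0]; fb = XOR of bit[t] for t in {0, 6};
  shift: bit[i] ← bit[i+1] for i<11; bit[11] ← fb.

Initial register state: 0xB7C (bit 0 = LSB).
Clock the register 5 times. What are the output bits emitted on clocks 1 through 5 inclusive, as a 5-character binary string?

reg_0 = 0xB7C
clock 1: out=0, reg = 0xDBE
clock 2: out=0, reg = 0x6DF
clock 3: out=1, reg = 0x36F
clock 4: out=1, reg = 0x1B7
clock 5: out=1, reg = 0x8DB

00111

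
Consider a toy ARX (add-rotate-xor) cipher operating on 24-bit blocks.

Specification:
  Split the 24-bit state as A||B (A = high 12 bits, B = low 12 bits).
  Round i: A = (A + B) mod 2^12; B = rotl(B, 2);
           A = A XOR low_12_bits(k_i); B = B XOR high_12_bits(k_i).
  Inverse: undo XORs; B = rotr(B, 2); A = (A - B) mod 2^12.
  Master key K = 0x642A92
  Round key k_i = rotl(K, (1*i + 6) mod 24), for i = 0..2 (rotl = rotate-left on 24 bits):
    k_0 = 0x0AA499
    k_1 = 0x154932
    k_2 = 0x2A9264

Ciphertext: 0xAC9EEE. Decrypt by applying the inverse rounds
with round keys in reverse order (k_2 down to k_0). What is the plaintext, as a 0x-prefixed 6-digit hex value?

s_0 = ciphertext = 0xAC9EEE
s_1 = InvRound(s_0, k_2) = 0x99CF11
s_2 = InvRound(s_1, k_1) = 0x91D791
s_3 = InvRound(s_2, k_0) = 0xFB6DCE

0xFB6DCE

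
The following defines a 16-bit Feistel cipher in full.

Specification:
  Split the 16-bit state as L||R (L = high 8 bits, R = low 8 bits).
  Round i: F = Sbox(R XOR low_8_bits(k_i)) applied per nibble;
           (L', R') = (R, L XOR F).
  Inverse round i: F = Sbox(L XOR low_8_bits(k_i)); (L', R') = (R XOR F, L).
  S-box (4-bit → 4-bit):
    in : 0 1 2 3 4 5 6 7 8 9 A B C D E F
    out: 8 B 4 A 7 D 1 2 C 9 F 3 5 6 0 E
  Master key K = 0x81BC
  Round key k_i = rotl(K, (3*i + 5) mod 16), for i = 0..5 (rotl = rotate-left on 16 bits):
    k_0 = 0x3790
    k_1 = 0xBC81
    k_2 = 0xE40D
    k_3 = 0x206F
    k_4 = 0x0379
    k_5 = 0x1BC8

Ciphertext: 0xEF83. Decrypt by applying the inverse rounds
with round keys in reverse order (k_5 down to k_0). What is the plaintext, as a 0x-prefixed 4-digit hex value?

s_0 = ciphertext = 0xEF83
s_1 = InvRound(s_0, k_5) = 0xC1EF
s_2 = InvRound(s_1, k_4) = 0xD3C1
s_3 = InvRound(s_2, k_3) = 0xF4D3
s_4 = InvRound(s_3, k_2) = 0x3AF4
s_5 = InvRound(s_4, k_1) = 0xC73A
s_6 = InvRound(s_5, k_0) = 0xE8C7

0xE8C7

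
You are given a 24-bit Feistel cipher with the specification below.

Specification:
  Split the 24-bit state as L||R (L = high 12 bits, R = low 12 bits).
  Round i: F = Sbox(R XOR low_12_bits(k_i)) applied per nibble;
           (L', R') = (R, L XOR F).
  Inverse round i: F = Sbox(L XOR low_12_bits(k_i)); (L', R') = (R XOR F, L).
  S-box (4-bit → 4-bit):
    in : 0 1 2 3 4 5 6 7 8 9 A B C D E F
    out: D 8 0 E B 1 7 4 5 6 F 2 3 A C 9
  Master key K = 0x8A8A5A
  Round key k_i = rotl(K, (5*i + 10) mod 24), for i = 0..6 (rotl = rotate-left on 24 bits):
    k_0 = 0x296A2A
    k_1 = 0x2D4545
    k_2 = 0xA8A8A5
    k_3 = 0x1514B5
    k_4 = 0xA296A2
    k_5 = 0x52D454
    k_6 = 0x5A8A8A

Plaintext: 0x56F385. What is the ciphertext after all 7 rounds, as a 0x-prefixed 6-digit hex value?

s_0 = plaintext = 0x56F385
s_1 = Round(s_0, k_0) = 0x385396
s_2 = Round(s_1, k_1) = 0x39642B
s_3 = Round(s_2, k_2) = 0x42B0CA
s_4 = Round(s_3, k_3) = 0x0CAF62
s_5 = Round(s_4, k_4) = 0xF626F7
s_6 = Round(s_5, k_5) = 0x6F7F9C
s_7 = Round(s_6, k_6) = 0xF9C770

0xF9C770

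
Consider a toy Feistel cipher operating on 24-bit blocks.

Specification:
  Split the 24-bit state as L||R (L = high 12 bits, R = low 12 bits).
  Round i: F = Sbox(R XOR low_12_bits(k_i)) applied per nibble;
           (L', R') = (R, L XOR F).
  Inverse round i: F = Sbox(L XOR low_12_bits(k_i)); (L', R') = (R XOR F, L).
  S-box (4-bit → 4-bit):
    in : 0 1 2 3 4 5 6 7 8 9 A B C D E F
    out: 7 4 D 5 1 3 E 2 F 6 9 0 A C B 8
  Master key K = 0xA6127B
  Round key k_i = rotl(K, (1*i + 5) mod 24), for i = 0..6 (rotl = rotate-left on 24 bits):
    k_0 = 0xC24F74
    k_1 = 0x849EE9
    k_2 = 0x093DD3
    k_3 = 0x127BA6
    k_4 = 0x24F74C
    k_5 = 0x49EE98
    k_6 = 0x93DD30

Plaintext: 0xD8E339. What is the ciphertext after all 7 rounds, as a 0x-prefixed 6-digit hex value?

0x1F60C3

s_0 = plaintext = 0xD8E339
s_1 = Round(s_0, k_0) = 0x339792
s_2 = Round(s_1, k_1) = 0x792519
s_3 = Round(s_2, k_2) = 0x51983B
s_4 = Round(s_3, k_3) = 0x83B075
s_5 = Round(s_4, k_4) = 0x075A6D
s_6 = Round(s_5, k_5) = 0xA6D1F6
s_7 = Round(s_6, k_6) = 0x1F60C3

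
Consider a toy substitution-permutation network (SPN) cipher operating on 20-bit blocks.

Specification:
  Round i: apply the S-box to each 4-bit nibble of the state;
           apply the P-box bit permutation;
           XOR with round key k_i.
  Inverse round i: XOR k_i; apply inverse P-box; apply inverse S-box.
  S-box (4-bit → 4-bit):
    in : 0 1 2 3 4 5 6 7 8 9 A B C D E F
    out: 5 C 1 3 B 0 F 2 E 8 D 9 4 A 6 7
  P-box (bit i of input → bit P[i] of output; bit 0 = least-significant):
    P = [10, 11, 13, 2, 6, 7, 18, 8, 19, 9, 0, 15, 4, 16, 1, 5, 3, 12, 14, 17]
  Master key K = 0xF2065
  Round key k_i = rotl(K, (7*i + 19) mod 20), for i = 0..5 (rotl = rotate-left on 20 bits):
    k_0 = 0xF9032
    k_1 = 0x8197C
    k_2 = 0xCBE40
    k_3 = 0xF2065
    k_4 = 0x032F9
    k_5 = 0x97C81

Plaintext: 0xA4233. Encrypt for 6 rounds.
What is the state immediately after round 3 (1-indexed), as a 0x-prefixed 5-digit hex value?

s_0 = plaintext = 0xA4233
s_1 = Round(s_0, k_0) = 0x4DCCA
s_2 = Round(s_1, k_1) = 0xF2D51
s_3 = Round(s_2, k_2) = 0xC4C5C
s_4 = Round(s_3, k_3) = 0xE4054
s_5 = Round(s_4, k_4) = 0x96ECC
s_6 = Round(s_5, k_5) = 0xE5EB2

0xC4C5C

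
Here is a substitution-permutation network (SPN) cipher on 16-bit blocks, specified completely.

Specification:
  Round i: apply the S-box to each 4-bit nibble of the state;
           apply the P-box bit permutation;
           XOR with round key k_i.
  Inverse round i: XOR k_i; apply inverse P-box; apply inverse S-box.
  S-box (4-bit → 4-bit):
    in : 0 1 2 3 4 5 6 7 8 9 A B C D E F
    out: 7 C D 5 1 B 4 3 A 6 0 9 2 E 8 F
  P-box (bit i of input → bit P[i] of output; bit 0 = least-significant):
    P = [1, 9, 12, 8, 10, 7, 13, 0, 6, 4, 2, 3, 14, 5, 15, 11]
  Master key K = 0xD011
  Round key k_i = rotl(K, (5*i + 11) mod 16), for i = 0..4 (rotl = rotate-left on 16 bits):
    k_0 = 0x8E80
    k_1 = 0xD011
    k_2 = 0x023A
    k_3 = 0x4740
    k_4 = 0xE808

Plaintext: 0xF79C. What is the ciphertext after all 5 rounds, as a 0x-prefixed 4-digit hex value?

0x575D

s_0 = plaintext = 0xF79C
s_1 = Round(s_0, k_0) = 0x6470
s_2 = Round(s_1, k_1) = 0x46D3
s_3 = Round(s_2, k_2) = 0x72BD
s_4 = Round(s_3, k_3) = 0x102D
s_5 = Round(s_4, k_4) = 0x575D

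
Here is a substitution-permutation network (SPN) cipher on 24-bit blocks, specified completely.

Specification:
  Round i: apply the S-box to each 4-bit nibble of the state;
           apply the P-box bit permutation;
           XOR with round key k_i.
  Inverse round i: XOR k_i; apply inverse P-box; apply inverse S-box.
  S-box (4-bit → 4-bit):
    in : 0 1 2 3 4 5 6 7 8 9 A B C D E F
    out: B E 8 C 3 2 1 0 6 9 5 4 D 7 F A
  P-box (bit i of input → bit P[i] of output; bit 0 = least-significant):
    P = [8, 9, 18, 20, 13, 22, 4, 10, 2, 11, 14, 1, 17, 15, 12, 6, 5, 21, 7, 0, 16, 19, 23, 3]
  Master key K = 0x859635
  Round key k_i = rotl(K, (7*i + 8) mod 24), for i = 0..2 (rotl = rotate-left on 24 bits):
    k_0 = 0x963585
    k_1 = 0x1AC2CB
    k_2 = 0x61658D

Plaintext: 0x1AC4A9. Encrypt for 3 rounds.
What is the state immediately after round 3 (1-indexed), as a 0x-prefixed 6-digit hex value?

0x4AA246

s_0 = plaintext = 0x1AC4A9
s_1 = Round(s_0, k_0) = 0x0C0C79
s_2 = Round(s_1, k_1) = 0x010324
s_3 = Round(s_2, k_2) = 0x4AA246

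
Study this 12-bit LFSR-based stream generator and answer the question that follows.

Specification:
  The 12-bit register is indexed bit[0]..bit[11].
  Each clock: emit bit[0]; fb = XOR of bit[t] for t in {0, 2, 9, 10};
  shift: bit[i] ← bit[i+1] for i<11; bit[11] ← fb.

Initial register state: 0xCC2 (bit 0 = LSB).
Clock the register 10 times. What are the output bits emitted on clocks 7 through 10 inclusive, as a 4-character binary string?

reg_0 = 0xCC2
clock 1: out=0, reg = 0xE61
clock 2: out=1, reg = 0xF30
clock 3: out=0, reg = 0x798
clock 4: out=0, reg = 0x3CC
clock 5: out=0, reg = 0x1E6
clock 6: out=0, reg = 0x8F3
clock 7: out=1, reg = 0xC79
clock 8: out=1, reg = 0x63C
clock 9: out=0, reg = 0xB1E
clock 10: out=0, reg = 0x58F

1100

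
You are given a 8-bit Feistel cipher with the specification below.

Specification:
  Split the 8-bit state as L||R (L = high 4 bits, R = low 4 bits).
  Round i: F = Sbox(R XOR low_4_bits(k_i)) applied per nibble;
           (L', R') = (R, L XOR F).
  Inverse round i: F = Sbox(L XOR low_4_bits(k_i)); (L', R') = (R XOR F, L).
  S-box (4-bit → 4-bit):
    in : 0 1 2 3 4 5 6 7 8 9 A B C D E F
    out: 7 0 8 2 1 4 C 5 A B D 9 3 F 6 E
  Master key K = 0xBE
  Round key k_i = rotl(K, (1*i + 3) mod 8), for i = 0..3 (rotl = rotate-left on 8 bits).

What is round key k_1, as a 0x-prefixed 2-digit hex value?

K = 0xBE
k_0 = rotl(K, (1*0+3) mod 8) = rotl(K, 3) = 0xF5
k_1 = rotl(K, (1*1+3) mod 8) = rotl(K, 4) = 0xEB

0xEB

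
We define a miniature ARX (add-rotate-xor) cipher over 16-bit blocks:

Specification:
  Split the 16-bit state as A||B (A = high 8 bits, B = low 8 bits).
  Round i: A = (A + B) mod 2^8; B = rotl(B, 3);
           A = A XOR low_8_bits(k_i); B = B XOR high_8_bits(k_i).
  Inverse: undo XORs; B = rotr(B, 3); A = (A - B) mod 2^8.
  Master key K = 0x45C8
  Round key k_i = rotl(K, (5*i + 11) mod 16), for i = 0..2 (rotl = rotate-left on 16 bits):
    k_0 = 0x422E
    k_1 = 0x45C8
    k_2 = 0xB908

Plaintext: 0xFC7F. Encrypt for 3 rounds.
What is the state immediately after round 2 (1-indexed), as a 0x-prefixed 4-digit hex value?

0xC688

s_0 = plaintext = 0xFC7F
s_1 = Round(s_0, k_0) = 0x55B9
s_2 = Round(s_1, k_1) = 0xC688
s_3 = Round(s_2, k_2) = 0x46FD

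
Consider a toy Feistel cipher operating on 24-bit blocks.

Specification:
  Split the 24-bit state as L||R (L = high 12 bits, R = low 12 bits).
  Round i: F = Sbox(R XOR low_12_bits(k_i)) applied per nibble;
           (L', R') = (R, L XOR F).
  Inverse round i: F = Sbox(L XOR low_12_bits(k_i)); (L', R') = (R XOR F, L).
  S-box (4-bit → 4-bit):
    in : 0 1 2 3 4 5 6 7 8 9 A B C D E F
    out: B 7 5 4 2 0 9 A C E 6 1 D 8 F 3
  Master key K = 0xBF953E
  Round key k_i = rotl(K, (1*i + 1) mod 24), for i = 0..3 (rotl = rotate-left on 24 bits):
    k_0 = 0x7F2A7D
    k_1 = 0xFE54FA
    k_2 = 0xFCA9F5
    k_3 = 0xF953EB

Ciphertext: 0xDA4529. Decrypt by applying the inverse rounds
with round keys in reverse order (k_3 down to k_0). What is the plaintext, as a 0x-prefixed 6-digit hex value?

s_0 = ciphertext = 0xDA4529
s_1 = InvRound(s_0, k_3) = 0xA0ADA4
s_2 = InvRound(s_1, k_2) = 0x997A0A
s_3 = InvRound(s_2, k_1) = 0x292997
s_4 = InvRound(s_3, k_0) = 0x564292

0x564292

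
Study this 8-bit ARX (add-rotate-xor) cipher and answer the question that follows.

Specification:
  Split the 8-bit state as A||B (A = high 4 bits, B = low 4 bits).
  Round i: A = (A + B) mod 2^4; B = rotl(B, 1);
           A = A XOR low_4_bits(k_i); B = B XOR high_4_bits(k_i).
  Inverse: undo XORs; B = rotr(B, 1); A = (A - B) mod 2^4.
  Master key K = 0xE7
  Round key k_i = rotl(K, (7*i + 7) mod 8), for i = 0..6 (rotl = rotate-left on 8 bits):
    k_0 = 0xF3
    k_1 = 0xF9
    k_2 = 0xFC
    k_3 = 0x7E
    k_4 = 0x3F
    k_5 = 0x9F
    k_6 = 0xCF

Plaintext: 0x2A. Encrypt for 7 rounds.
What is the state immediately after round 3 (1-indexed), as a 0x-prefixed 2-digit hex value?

s_0 = plaintext = 0x2A
s_1 = Round(s_0, k_0) = 0xFA
s_2 = Round(s_1, k_1) = 0x0A
s_3 = Round(s_2, k_2) = 0x6A
s_4 = Round(s_3, k_3) = 0xE2
s_5 = Round(s_4, k_4) = 0xF7
s_6 = Round(s_5, k_5) = 0x97
s_7 = Round(s_6, k_6) = 0xF2

0x6A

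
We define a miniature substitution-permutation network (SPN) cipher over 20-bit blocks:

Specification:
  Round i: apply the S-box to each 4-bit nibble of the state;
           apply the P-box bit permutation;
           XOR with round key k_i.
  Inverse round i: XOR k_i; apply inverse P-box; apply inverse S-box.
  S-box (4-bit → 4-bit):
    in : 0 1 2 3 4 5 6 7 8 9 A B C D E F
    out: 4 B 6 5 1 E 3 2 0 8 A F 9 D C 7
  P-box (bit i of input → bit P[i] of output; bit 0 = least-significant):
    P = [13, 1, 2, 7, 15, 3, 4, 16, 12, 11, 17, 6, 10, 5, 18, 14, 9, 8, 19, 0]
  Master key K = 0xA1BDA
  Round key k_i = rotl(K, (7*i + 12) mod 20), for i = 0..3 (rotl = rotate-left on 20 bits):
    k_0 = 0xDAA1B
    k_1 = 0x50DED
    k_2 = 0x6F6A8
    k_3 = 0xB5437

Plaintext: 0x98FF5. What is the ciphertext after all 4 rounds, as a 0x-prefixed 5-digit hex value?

s_0 = plaintext = 0x98FF5
s_1 = Round(s_0, k_0) = 0xF3284
s_2 = Round(s_1, k_1) = 0xB22ED
s_3 = Round(s_2, k_2) = 0x9DD1D
s_4 = Round(s_3, k_3) = 0xCA0FA

0xCA0FA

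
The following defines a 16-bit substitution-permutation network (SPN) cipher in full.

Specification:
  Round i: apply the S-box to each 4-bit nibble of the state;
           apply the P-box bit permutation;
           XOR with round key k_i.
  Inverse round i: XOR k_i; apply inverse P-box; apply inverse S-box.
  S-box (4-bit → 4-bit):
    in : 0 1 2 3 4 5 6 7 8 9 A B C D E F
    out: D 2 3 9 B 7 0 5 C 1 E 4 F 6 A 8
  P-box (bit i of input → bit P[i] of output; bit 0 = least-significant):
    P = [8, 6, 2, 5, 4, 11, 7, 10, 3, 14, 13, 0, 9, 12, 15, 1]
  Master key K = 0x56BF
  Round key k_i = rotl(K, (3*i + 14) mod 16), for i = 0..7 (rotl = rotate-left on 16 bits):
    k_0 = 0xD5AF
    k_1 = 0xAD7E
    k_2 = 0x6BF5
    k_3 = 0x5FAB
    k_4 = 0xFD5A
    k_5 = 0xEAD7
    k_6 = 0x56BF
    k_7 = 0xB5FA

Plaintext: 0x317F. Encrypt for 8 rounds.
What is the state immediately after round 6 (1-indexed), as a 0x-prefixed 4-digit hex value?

0xE5B9

s_0 = plaintext = 0x317F
s_1 = Round(s_0, k_0) = 0x971D
s_2 = Round(s_1, k_1) = 0x8732
s_3 = Round(s_2, k_2) = 0xCEAF
s_4 = Round(s_3, k_3) = 0x8108
s_5 = Round(s_4, k_4) = 0x39EC
s_6 = Round(s_5, k_5) = 0xE5B9
s_7 = Round(s_6, k_6) = 0x2735
s_8 = Round(s_7, k_7) = 0x82A6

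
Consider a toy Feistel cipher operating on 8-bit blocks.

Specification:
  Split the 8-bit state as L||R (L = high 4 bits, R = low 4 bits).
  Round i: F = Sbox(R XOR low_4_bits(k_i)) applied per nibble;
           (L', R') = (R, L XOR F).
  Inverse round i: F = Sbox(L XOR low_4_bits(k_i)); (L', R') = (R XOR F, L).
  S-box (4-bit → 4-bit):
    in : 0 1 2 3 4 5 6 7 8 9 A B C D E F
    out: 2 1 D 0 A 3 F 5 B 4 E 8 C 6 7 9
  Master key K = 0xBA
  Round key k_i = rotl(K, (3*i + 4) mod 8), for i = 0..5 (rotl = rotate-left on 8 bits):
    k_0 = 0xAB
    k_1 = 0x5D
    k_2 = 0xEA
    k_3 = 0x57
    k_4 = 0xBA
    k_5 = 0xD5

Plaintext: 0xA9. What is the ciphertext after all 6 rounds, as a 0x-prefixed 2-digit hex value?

0xCC

s_0 = plaintext = 0xA9
s_1 = Round(s_0, k_0) = 0x97
s_2 = Round(s_1, k_1) = 0x77
s_3 = Round(s_2, k_2) = 0x71
s_4 = Round(s_3, k_3) = 0x18
s_5 = Round(s_4, k_4) = 0x8C
s_6 = Round(s_5, k_5) = 0xCC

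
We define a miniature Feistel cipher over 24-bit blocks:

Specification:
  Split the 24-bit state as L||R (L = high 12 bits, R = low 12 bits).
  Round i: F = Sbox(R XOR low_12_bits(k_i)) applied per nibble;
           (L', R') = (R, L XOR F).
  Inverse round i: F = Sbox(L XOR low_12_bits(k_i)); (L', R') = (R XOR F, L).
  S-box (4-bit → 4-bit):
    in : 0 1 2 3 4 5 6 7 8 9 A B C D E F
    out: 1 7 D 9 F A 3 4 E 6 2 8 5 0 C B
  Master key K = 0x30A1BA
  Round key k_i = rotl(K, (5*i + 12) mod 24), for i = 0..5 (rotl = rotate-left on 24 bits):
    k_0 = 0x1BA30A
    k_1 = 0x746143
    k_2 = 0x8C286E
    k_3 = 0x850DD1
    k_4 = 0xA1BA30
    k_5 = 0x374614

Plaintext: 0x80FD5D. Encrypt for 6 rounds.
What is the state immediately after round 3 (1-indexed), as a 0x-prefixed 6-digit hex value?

0x793F1B

s_0 = plaintext = 0x80FD5D
s_1 = Round(s_0, k_0) = 0xD5D4AB
s_2 = Round(s_1, k_1) = 0x4AB793
s_3 = Round(s_2, k_2) = 0x793F1B
s_4 = Round(s_3, k_3) = 0xF1BAC1
s_5 = Round(s_4, k_4) = 0xAC1EAC
s_6 = Round(s_5, k_5) = 0xEAC44F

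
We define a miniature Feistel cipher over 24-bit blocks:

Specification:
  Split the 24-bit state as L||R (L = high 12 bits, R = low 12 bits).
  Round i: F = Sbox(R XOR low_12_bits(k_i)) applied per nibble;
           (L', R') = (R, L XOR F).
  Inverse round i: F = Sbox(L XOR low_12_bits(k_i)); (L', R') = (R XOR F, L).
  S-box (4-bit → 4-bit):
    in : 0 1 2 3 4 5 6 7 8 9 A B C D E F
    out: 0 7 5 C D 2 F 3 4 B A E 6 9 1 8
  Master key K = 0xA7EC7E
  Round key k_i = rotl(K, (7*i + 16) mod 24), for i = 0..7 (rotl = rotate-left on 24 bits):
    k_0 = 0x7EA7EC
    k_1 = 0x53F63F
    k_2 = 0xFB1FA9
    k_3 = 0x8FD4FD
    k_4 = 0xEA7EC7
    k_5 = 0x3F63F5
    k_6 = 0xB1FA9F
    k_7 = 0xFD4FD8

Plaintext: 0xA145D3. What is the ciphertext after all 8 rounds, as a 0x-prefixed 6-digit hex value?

s_0 = plaintext = 0xA145D3
s_1 = Round(s_0, k_0) = 0x5D3FDC
s_2 = Round(s_1, k_1) = 0xFDCECF
s_3 = Round(s_2, k_2) = 0xECF823
s_4 = Round(s_3, k_3) = 0x82385E
s_5 = Round(s_4, k_4) = 0x85E798
s_6 = Round(s_5, k_5) = 0x7985A7
s_7 = Round(s_6, k_6) = 0x5A7F5C
s_8 = Round(s_7, k_7) = 0xF5C5EA

0xF5C5EA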